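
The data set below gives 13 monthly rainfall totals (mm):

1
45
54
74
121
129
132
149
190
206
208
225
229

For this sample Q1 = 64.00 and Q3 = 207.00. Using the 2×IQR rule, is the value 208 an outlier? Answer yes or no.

IQR = Q3 − Q1 = 207.00 − 64.00 = 143.00.
Lower fence = Q1 − 2·IQR = 64.00 − 286.00 = -222.00.
Upper fence = Q3 + 2·IQR = 207.00 + 286.00 = 493.00.
208 lies within [-222.00, 493.00].

no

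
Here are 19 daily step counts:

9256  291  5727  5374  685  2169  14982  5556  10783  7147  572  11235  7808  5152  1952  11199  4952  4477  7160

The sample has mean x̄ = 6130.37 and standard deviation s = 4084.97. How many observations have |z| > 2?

Cutoffs: x̄ ± 2s = [-2039.57, 14300.31].
Outside the cutoffs: 14982.

1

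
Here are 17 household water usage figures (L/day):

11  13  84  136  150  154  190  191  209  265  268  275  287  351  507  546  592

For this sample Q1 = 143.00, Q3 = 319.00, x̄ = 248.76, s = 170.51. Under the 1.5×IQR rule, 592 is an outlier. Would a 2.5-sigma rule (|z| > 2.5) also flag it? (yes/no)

no

z = (592 − 248.76) / 170.51 = 2.01.
|z| = 2.01 ≤ 2.5.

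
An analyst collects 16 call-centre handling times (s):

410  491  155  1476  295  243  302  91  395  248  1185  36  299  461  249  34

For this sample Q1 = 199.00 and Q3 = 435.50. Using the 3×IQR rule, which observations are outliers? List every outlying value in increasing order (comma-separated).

1185, 1476

IQR = Q3 − Q1 = 435.50 − 199.00 = 236.50.
Lower fence = Q1 − 3·IQR = 199.00 − 709.50 = -510.50.
Upper fence = Q3 + 3·IQR = 435.50 + 709.50 = 1145.00.
1185 > 1145.00 → outlier.
1476 > 1145.00 → outlier.
All remaining values lie within [-510.50, 1145.00].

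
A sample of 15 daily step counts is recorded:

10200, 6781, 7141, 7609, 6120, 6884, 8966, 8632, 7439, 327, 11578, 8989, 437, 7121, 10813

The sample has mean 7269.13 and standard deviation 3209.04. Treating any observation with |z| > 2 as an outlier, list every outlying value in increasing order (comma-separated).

327, 437

Cutoffs at x̄ ± 2s: 7269.13 ± 2·3209.04 = [851.05, 13687.21].
327: z = -2.16, |z| > 2 → outlier.
437: z = -2.13, |z| > 2 → outlier.
Every other value lies within [851.05, 13687.21].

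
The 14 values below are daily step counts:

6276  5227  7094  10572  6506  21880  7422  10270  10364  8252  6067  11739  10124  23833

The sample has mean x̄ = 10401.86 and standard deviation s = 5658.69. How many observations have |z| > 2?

Cutoffs: x̄ ± 2s = [-915.52, 21719.24].
Outside the cutoffs: 21880, 23833.

2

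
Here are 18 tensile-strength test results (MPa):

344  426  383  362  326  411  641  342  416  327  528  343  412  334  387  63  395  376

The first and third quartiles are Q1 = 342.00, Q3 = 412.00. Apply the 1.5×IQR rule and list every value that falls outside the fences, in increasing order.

IQR = Q3 − Q1 = 412.00 − 342.00 = 70.00.
Lower fence = Q1 − 1.5·IQR = 342.00 − 105.00 = 237.00.
Upper fence = Q3 + 1.5·IQR = 412.00 + 105.00 = 517.00.
63 < 237.00 → outlier.
528 > 517.00 → outlier.
641 > 517.00 → outlier.
All remaining values lie within [237.00, 517.00].

63, 528, 641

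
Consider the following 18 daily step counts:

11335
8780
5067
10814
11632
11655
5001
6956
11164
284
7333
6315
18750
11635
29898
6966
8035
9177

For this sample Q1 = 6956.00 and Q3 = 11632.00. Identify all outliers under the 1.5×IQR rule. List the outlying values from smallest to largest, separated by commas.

IQR = Q3 − Q1 = 11632.00 − 6956.00 = 4676.00.
Lower fence = Q1 − 1.5·IQR = 6956.00 − 7014.00 = -58.00.
Upper fence = Q3 + 1.5·IQR = 11632.00 + 7014.00 = 18646.00.
18750 > 18646.00 → outlier.
29898 > 18646.00 → outlier.
All remaining values lie within [-58.00, 18646.00].

18750, 29898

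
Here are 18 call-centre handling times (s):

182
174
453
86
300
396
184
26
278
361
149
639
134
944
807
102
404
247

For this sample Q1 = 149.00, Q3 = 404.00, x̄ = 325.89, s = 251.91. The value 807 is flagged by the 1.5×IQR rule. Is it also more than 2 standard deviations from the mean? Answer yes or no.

no

z = (807 − 325.89) / 251.91 = 1.91.
|z| = 1.91 ≤ 2.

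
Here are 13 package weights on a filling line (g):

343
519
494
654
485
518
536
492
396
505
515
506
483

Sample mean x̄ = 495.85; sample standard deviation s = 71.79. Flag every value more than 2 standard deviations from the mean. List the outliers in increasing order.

Cutoffs at x̄ ± 2s: 495.85 ± 2·71.79 = [352.27, 639.43].
343: z = -2.13, |z| > 2 → outlier.
654: z = 2.20, |z| > 2 → outlier.
Every other value lies within [352.27, 639.43].

343, 654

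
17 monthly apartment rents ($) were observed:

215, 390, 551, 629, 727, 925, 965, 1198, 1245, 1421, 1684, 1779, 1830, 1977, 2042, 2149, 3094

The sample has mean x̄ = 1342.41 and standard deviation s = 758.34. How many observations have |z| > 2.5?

Cutoffs: x̄ ± 2.5s = [-553.44, 3238.26].
Every value lies within the cutoffs.

0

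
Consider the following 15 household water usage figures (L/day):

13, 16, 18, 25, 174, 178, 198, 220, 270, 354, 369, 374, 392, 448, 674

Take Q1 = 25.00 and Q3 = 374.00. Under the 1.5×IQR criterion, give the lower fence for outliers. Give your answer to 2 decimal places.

IQR = Q3 − Q1 = 374.00 − 25.00 = 349.00.
Lower fence = Q1 − 1.5·IQR = 25.00 − 523.50 = -498.50.
Upper fence = Q3 + 1.5·IQR = 374.00 + 523.50 = 897.50.

-498.50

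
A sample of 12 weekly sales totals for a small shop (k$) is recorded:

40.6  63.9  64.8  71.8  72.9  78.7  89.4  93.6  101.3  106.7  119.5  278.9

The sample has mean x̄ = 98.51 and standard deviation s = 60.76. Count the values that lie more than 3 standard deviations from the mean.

0

Cutoffs: x̄ ± 3s = [-83.77, 280.79].
Every value lies within the cutoffs.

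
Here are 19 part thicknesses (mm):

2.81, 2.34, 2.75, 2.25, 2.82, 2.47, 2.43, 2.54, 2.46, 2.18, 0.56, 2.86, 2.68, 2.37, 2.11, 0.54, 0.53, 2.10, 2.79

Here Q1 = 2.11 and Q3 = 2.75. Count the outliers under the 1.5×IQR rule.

3

IQR = 0.64; fences at 2.11 − 0.96 = 1.15 and 2.75 + 0.96 = 3.71.
Outside the cutoffs: 0.53, 0.54, 0.56.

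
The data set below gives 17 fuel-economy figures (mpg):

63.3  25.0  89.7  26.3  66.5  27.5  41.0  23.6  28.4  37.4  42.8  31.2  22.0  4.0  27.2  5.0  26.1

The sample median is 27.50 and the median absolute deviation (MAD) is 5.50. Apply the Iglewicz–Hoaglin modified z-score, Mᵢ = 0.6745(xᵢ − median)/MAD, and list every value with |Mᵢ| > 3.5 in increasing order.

63.3, 66.5, 89.7

|Mᵢ| > 3.5 ⇔ |xᵢ − 27.50| > 3.5·5.50/0.6745 = 28.54.
So outliers lie outside [-1.04, 56.04].
63.3: M = 4.39 → outlier.
66.5: M = 4.78 → outlier.
89.7: M = 7.63 → outlier.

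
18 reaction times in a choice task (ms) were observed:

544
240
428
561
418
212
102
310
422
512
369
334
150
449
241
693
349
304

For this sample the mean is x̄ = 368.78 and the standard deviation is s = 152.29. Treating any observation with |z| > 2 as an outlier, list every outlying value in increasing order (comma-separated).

693

Cutoffs at x̄ ± 2s: 368.78 ± 2·152.29 = [64.20, 673.36].
693: z = 2.13, |z| > 2 → outlier.
Every other value lies within [64.20, 673.36].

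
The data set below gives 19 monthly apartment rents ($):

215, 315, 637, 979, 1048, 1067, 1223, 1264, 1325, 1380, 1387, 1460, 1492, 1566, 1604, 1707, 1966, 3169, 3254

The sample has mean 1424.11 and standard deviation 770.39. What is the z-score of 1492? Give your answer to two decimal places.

0.09

z = (1492 − 1424.11) / 770.39 = 0.09.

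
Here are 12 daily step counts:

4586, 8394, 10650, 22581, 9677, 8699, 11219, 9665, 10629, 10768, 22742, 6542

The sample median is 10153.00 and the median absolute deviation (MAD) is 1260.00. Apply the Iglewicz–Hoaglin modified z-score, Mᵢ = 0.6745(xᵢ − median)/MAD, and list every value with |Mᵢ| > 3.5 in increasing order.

22581, 22742

|Mᵢ| > 3.5 ⇔ |xᵢ − 10153.00| > 3.5·1260.00/0.6745 = 6538.18.
So outliers lie outside [3614.82, 16691.18].
22581: M = 6.65 → outlier.
22742: M = 6.74 → outlier.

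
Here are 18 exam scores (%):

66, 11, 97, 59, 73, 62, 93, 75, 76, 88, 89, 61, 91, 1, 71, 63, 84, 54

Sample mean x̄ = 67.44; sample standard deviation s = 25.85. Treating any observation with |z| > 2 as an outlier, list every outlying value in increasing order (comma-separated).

Cutoffs at x̄ ± 2s: 67.44 ± 2·25.85 = [15.74, 119.14].
1: z = -2.57, |z| > 2 → outlier.
11: z = -2.18, |z| > 2 → outlier.
Every other value lies within [15.74, 119.14].

1, 11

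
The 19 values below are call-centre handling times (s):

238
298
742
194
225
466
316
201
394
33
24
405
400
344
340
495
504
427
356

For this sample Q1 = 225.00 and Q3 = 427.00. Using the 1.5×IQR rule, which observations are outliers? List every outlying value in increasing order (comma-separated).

742

IQR = Q3 − Q1 = 427.00 − 225.00 = 202.00.
Lower fence = Q1 − 1.5·IQR = 225.00 − 303.00 = -78.00.
Upper fence = Q3 + 1.5·IQR = 427.00 + 303.00 = 730.00.
742 > 730.00 → outlier.
All remaining values lie within [-78.00, 730.00].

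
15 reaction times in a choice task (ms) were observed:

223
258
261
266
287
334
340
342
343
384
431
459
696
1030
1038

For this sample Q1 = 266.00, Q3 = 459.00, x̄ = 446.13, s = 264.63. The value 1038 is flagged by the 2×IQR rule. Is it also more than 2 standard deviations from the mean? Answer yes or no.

z = (1038 − 446.13) / 264.63 = 2.24.
|z| = 2.24 > 2.

yes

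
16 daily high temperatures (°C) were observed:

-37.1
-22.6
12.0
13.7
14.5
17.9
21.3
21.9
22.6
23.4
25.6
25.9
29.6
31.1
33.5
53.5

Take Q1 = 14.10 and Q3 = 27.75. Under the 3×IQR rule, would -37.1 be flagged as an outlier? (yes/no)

yes

IQR = Q3 − Q1 = 27.75 − 14.10 = 13.65.
Lower fence = Q1 − 3·IQR = 14.10 − 40.95 = -26.85.
Upper fence = Q3 + 3·IQR = 27.75 + 40.95 = 68.70.
-37.1 lies below the lower fence.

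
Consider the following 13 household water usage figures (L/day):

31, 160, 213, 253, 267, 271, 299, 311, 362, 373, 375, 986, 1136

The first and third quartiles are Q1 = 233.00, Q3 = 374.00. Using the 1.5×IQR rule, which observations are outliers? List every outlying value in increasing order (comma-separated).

IQR = Q3 − Q1 = 374.00 − 233.00 = 141.00.
Lower fence = Q1 − 1.5·IQR = 233.00 − 211.50 = 21.50.
Upper fence = Q3 + 1.5·IQR = 374.00 + 211.50 = 585.50.
986 > 585.50 → outlier.
1136 > 585.50 → outlier.
All remaining values lie within [21.50, 585.50].

986, 1136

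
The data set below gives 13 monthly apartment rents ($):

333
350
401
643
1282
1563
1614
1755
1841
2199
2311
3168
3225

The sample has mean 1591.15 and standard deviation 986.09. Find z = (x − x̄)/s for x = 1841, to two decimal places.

0.25

z = (1841 − 1591.15) / 986.09 = 0.25.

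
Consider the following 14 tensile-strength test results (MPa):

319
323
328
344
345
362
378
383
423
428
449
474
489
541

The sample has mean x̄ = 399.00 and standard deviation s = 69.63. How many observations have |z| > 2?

Cutoffs: x̄ ± 2s = [259.74, 538.26].
Outside the cutoffs: 541.

1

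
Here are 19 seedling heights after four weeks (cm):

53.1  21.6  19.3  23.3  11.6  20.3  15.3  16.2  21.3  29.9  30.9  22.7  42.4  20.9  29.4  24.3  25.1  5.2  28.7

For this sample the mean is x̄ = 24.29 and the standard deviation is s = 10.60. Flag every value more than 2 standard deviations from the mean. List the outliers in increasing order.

53.1

Cutoffs at x̄ ± 2s: 24.29 ± 2·10.60 = [3.09, 45.49].
53.1: z = 2.72, |z| > 2 → outlier.
Every other value lies within [3.09, 45.49].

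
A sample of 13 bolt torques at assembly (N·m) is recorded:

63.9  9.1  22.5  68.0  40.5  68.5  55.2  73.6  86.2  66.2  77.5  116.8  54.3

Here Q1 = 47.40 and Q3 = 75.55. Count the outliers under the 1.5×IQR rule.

0

IQR = 28.15; fences at 47.40 − 42.225 = 5.175 and 75.55 + 42.225 = 117.775.
Every value lies within the cutoffs.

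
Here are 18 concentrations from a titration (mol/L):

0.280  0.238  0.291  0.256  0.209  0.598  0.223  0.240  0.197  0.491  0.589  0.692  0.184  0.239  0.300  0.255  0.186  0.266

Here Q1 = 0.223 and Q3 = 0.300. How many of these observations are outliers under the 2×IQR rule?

4

IQR = 0.077; fences at 0.223 − 0.154 = 0.069 and 0.300 + 0.154 = 0.454.
Outside the cutoffs: 0.491, 0.589, 0.598, 0.692.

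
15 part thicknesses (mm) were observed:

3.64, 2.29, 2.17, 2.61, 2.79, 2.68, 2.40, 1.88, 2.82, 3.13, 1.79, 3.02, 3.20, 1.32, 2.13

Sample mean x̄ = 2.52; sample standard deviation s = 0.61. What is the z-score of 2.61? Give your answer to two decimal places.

z = (2.61 − 2.52) / 0.61 = 0.15.

0.15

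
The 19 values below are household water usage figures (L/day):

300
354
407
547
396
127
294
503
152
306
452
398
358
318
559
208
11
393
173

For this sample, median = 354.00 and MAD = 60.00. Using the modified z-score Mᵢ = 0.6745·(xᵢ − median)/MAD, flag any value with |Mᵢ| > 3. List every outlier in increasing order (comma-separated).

|Mᵢ| > 3 ⇔ |xᵢ − 354.00| > 3·60.00/0.6745 = 266.86.
So outliers lie outside [87.14, 620.86].
11: M = -3.86 → outlier.

11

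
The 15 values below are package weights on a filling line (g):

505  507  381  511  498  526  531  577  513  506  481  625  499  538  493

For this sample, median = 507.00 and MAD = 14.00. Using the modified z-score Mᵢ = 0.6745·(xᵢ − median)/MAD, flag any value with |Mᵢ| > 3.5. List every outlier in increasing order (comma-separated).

381, 625

|Mᵢ| > 3.5 ⇔ |xᵢ − 507.00| > 3.5·14.00/0.6745 = 72.65.
So outliers lie outside [434.35, 579.65].
381: M = -6.07 → outlier.
625: M = 5.69 → outlier.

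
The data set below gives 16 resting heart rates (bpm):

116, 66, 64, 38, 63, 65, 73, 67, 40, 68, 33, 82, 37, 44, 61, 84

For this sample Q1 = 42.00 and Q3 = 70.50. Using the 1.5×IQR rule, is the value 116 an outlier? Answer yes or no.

yes

IQR = Q3 − Q1 = 70.50 − 42.00 = 28.50.
Lower fence = Q1 − 1.5·IQR = 42.00 − 42.75 = -0.75.
Upper fence = Q3 + 1.5·IQR = 70.50 + 42.75 = 113.25.
116 lies above the upper fence.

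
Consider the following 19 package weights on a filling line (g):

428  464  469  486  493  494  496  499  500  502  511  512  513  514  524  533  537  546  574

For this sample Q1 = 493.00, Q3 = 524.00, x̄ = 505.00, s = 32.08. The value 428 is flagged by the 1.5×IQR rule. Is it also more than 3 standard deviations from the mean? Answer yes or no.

z = (428 − 505.00) / 32.08 = -2.40.
|z| = 2.40 ≤ 3.

no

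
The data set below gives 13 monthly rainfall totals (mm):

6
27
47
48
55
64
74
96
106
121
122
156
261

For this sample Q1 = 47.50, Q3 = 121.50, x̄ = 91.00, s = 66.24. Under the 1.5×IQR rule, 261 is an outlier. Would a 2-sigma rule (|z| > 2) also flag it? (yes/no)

yes

z = (261 − 91.00) / 66.24 = 2.57.
|z| = 2.57 > 2.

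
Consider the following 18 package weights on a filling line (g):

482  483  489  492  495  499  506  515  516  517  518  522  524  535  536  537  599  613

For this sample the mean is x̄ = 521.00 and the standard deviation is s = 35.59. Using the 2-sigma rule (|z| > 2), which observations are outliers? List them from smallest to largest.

Cutoffs at x̄ ± 2s: 521.00 ± 2·35.59 = [449.82, 592.18].
599: z = 2.19, |z| > 2 → outlier.
613: z = 2.58, |z| > 2 → outlier.
Every other value lies within [449.82, 592.18].

599, 613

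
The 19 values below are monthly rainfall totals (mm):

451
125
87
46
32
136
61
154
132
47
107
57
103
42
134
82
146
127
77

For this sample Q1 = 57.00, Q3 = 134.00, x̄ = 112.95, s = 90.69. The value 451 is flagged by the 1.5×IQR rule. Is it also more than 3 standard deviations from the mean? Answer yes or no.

z = (451 − 112.95) / 90.69 = 3.73.
|z| = 3.73 > 3.

yes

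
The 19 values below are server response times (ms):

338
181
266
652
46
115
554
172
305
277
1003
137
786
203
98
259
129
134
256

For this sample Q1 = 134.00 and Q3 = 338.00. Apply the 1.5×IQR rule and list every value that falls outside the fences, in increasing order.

652, 786, 1003

IQR = Q3 − Q1 = 338.00 − 134.00 = 204.00.
Lower fence = Q1 − 1.5·IQR = 134.00 − 306.00 = -172.00.
Upper fence = Q3 + 1.5·IQR = 338.00 + 306.00 = 644.00.
652 > 644.00 → outlier.
786 > 644.00 → outlier.
1003 > 644.00 → outlier.
All remaining values lie within [-172.00, 644.00].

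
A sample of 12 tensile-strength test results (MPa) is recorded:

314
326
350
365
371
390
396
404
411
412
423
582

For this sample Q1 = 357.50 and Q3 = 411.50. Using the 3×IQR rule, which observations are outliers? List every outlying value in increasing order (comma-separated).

582

IQR = Q3 − Q1 = 411.50 − 357.50 = 54.00.
Lower fence = Q1 − 3·IQR = 357.50 − 162.00 = 195.50.
Upper fence = Q3 + 3·IQR = 411.50 + 162.00 = 573.50.
582 > 573.50 → outlier.
All remaining values lie within [195.50, 573.50].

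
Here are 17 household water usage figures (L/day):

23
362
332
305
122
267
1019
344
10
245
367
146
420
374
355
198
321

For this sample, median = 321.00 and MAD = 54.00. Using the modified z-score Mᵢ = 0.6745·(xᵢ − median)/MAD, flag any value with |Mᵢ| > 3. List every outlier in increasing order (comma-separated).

|Mᵢ| > 3 ⇔ |xᵢ − 321.00| > 3·54.00/0.6745 = 240.18.
So outliers lie outside [80.82, 561.18].
10: M = -3.88 → outlier.
23: M = -3.72 → outlier.
1019: M = 8.72 → outlier.

10, 23, 1019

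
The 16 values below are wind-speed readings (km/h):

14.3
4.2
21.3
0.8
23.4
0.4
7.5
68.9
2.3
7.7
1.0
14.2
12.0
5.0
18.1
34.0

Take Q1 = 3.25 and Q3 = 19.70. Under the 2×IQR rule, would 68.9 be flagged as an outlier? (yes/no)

IQR = Q3 − Q1 = 19.70 − 3.25 = 16.45.
Lower fence = Q1 − 2·IQR = 3.25 − 32.90 = -29.65.
Upper fence = Q3 + 2·IQR = 19.70 + 32.90 = 52.60.
68.9 lies above the upper fence.

yes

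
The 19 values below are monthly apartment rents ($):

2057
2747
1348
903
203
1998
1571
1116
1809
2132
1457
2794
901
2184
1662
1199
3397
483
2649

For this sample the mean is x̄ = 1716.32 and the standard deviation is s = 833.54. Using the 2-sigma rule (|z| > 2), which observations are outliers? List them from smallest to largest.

Cutoffs at x̄ ± 2s: 1716.32 ± 2·833.54 = [49.24, 3383.40].
3397: z = 2.02, |z| > 2 → outlier.
Every other value lies within [49.24, 3383.40].

3397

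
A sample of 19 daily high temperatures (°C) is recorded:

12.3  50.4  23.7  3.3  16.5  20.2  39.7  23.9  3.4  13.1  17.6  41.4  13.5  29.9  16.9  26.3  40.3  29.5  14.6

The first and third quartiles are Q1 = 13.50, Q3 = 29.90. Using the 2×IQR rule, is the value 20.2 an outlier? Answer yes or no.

IQR = Q3 − Q1 = 29.90 − 13.50 = 16.40.
Lower fence = Q1 − 2·IQR = 13.50 − 32.80 = -19.30.
Upper fence = Q3 + 2·IQR = 29.90 + 32.80 = 62.70.
20.2 lies within [-19.30, 62.70].

no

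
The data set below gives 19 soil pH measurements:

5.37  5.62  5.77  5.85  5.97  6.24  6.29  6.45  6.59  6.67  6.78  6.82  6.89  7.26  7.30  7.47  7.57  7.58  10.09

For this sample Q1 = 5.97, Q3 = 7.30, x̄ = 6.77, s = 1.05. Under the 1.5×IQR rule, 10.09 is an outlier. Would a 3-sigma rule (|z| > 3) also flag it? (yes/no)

yes

z = (10.09 − 6.77) / 1.05 = 3.16.
|z| = 3.16 > 3.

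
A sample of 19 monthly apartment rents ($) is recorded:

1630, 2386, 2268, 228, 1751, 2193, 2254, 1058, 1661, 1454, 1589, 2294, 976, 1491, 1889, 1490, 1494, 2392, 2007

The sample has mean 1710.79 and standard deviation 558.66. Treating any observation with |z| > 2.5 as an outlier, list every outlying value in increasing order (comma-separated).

228

Cutoffs at x̄ ± 2.5s: 1710.79 ± 2.5·558.66 = [314.14, 3107.44].
228: z = -2.65, |z| > 2.5 → outlier.
Every other value lies within [314.14, 3107.44].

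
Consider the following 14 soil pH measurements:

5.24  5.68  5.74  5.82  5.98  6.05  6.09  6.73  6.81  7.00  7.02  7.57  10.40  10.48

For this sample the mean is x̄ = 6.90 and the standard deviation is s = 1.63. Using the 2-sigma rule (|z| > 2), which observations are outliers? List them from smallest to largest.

10.40, 10.48

Cutoffs at x̄ ± 2s: 6.90 ± 2·1.63 = [3.64, 10.16].
10.40: z = 2.15, |z| > 2 → outlier.
10.48: z = 2.20, |z| > 2 → outlier.
Every other value lies within [3.64, 10.16].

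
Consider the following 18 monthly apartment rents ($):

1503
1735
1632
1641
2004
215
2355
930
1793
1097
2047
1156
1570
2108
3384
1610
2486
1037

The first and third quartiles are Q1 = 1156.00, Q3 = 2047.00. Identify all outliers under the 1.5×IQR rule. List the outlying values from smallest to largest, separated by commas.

3384

IQR = Q3 − Q1 = 2047.00 − 1156.00 = 891.00.
Lower fence = Q1 − 1.5·IQR = 1156.00 − 1336.50 = -180.50.
Upper fence = Q3 + 1.5·IQR = 2047.00 + 1336.50 = 3383.50.
3384 > 3383.50 → outlier.
All remaining values lie within [-180.50, 3383.50].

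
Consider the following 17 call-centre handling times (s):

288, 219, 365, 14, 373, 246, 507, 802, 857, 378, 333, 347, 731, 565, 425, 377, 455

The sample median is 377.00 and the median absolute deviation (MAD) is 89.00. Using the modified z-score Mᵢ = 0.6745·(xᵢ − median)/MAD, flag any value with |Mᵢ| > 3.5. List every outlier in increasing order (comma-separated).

|Mᵢ| > 3.5 ⇔ |xᵢ − 377.00| > 3.5·89.00/0.6745 = 461.82.
So outliers lie outside [-84.82, 838.82].
857: M = 3.64 → outlier.

857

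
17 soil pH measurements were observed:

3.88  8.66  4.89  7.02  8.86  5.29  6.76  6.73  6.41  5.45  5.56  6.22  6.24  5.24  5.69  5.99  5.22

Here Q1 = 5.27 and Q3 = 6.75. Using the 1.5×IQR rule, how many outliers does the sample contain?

IQR = 1.48; fences at 5.27 − 2.22 = 3.05 and 6.75 + 2.22 = 8.97.
Every value lies within the cutoffs.

0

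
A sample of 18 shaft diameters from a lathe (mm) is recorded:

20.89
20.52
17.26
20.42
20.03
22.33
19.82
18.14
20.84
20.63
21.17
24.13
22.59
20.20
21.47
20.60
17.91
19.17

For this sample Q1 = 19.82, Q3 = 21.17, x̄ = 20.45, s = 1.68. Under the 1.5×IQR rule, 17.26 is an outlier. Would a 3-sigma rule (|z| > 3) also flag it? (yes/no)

no

z = (17.26 − 20.45) / 1.68 = -1.90.
|z| = 1.90 ≤ 3.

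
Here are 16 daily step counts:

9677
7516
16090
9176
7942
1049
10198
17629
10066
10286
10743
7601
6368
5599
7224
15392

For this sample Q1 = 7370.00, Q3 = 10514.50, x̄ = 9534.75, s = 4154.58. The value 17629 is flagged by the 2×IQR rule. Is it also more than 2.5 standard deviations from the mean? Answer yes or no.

z = (17629 − 9534.75) / 4154.58 = 1.95.
|z| = 1.95 ≤ 2.5.

no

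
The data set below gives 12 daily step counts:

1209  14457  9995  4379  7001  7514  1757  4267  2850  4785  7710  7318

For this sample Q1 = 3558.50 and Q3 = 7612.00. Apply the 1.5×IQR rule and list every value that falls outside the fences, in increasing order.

14457

IQR = Q3 − Q1 = 7612.00 − 3558.50 = 4053.50.
Lower fence = Q1 − 1.5·IQR = 3558.50 − 6080.25 = -2521.75.
Upper fence = Q3 + 1.5·IQR = 7612.00 + 6080.25 = 13692.25.
14457 > 13692.25 → outlier.
All remaining values lie within [-2521.75, 13692.25].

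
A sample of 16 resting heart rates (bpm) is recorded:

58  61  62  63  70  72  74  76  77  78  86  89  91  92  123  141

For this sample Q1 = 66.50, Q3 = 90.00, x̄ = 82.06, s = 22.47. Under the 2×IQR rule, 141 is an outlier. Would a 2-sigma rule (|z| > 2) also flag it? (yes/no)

z = (141 − 82.06) / 22.47 = 2.62.
|z| = 2.62 > 2.

yes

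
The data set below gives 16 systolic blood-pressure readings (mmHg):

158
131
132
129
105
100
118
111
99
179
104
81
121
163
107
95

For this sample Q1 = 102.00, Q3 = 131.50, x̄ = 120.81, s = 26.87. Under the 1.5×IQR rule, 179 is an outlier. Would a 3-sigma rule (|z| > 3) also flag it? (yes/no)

z = (179 − 120.81) / 26.87 = 2.17.
|z| = 2.17 ≤ 3.

no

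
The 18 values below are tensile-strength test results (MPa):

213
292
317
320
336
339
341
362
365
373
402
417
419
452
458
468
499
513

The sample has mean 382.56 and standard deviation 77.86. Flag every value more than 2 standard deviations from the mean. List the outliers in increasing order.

213

Cutoffs at x̄ ± 2s: 382.56 ± 2·77.86 = [226.84, 538.28].
213: z = -2.18, |z| > 2 → outlier.
Every other value lies within [226.84, 538.28].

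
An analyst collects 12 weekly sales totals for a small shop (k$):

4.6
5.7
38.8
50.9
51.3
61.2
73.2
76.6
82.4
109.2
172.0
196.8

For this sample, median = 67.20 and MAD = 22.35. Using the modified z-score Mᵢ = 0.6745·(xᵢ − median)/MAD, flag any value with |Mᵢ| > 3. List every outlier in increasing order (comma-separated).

172.0, 196.8

|Mᵢ| > 3 ⇔ |xᵢ − 67.20| > 3·22.35/0.6745 = 99.41.
So outliers lie outside [-32.21, 166.61].
172.0: M = 3.16 → outlier.
196.8: M = 3.91 → outlier.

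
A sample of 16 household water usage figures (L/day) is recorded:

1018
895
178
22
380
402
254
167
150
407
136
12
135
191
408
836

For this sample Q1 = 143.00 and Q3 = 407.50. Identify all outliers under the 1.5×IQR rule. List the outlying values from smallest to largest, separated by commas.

IQR = Q3 − Q1 = 407.50 − 143.00 = 264.50.
Lower fence = Q1 − 1.5·IQR = 143.00 − 396.75 = -253.75.
Upper fence = Q3 + 1.5·IQR = 407.50 + 396.75 = 804.25.
836 > 804.25 → outlier.
895 > 804.25 → outlier.
1018 > 804.25 → outlier.
All remaining values lie within [-253.75, 804.25].

836, 895, 1018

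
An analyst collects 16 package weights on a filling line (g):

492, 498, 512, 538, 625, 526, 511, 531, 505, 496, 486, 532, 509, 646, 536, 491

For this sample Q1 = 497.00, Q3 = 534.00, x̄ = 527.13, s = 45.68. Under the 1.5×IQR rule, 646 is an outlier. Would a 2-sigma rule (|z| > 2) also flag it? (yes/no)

z = (646 − 527.13) / 45.68 = 2.60.
|z| = 2.60 > 2.

yes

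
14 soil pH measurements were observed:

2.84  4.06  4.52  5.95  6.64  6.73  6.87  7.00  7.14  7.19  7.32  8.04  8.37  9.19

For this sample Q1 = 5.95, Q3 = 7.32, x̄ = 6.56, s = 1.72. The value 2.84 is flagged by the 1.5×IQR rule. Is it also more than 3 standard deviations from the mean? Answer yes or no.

z = (2.84 − 6.56) / 1.72 = -2.16.
|z| = 2.16 ≤ 3.

no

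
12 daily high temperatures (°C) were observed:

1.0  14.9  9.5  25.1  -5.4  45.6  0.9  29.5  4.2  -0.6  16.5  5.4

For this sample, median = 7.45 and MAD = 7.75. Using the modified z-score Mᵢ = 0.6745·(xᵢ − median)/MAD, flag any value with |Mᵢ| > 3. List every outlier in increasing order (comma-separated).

45.6

|Mᵢ| > 3 ⇔ |xᵢ − 7.45| > 3·7.75/0.6745 = 34.47.
So outliers lie outside [-27.02, 41.92].
45.6: M = 3.32 → outlier.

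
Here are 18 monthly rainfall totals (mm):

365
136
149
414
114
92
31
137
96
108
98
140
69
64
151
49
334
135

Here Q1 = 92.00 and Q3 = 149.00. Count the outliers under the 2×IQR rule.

IQR = 57.00; fences at 92.00 − 114.00 = -22.00 and 149.00 + 114.00 = 263.00.
Outside the cutoffs: 334, 365, 414.

3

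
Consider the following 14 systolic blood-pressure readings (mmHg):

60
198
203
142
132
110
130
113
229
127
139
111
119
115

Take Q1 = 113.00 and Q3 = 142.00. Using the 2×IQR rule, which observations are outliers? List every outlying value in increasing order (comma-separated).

IQR = Q3 − Q1 = 142.00 − 113.00 = 29.00.
Lower fence = Q1 − 2·IQR = 113.00 − 58.00 = 55.00.
Upper fence = Q3 + 2·IQR = 142.00 + 58.00 = 200.00.
203 > 200.00 → outlier.
229 > 200.00 → outlier.
All remaining values lie within [55.00, 200.00].

203, 229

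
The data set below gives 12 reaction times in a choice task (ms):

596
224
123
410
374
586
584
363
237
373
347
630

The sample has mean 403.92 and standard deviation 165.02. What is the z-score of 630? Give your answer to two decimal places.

1.37

z = (630 − 403.92) / 165.02 = 1.37.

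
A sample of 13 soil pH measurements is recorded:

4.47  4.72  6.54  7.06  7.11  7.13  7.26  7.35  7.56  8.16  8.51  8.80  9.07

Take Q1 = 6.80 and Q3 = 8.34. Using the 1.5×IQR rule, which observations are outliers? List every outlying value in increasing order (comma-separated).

IQR = Q3 − Q1 = 8.34 − 6.80 = 1.54.
Lower fence = Q1 − 1.5·IQR = 6.80 − 2.31 = 4.49.
Upper fence = Q3 + 1.5·IQR = 8.34 + 2.31 = 10.65.
4.47 < 4.49 → outlier.
All remaining values lie within [4.49, 10.65].

4.47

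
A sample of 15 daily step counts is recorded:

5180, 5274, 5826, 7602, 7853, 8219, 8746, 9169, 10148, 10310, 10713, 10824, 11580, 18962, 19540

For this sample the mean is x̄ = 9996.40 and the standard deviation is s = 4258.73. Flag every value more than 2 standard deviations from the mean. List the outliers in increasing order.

Cutoffs at x̄ ± 2s: 9996.40 ± 2·4258.73 = [1478.94, 18513.86].
18962: z = 2.11, |z| > 2 → outlier.
19540: z = 2.24, |z| > 2 → outlier.
Every other value lies within [1478.94, 18513.86].

18962, 19540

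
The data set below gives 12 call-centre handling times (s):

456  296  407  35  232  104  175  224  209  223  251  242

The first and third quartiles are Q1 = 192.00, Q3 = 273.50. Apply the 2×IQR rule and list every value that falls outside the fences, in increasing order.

456

IQR = Q3 − Q1 = 273.50 − 192.00 = 81.50.
Lower fence = Q1 − 2·IQR = 192.00 − 163.00 = 29.00.
Upper fence = Q3 + 2·IQR = 273.50 + 163.00 = 436.50.
456 > 436.50 → outlier.
All remaining values lie within [29.00, 436.50].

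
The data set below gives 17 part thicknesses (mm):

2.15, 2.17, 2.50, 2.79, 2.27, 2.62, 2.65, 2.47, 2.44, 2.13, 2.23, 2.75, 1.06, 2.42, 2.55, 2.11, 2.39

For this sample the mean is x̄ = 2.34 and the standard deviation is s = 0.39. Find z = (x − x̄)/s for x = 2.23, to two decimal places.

z = (2.23 − 2.34) / 0.39 = -0.28.

-0.28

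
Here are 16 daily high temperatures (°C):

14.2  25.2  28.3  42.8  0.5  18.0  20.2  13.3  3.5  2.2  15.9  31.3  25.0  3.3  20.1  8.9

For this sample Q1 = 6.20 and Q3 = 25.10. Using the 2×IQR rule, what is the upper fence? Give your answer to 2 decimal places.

62.90

IQR = Q3 − Q1 = 25.10 − 6.20 = 18.90.
Lower fence = Q1 − 2·IQR = 6.20 − 37.80 = -31.60.
Upper fence = Q3 + 2·IQR = 25.10 + 37.80 = 62.90.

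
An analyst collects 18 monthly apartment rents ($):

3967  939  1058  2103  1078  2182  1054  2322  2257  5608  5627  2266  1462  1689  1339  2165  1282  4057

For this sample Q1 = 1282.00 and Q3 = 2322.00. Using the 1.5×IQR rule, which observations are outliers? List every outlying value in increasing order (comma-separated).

IQR = Q3 − Q1 = 2322.00 − 1282.00 = 1040.00.
Lower fence = Q1 − 1.5·IQR = 1282.00 − 1560.00 = -278.00.
Upper fence = Q3 + 1.5·IQR = 2322.00 + 1560.00 = 3882.00.
3967 > 3882.00 → outlier.
4057 > 3882.00 → outlier.
5608 > 3882.00 → outlier.
5627 > 3882.00 → outlier.
All remaining values lie within [-278.00, 3882.00].

3967, 4057, 5608, 5627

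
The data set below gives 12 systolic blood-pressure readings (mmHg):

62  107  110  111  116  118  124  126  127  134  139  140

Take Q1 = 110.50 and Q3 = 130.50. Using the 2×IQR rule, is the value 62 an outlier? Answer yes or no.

IQR = Q3 − Q1 = 130.50 − 110.50 = 20.00.
Lower fence = Q1 − 2·IQR = 110.50 − 40.00 = 70.50.
Upper fence = Q3 + 2·IQR = 130.50 + 40.00 = 170.50.
62 lies below the lower fence.

yes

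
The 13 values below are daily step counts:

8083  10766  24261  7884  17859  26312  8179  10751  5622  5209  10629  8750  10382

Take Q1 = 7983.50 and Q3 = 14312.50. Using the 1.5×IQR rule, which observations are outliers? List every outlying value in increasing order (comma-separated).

IQR = Q3 − Q1 = 14312.50 − 7983.50 = 6329.00.
Lower fence = Q1 − 1.5·IQR = 7983.50 − 9493.50 = -1510.00.
Upper fence = Q3 + 1.5·IQR = 14312.50 + 9493.50 = 23806.00.
24261 > 23806.00 → outlier.
26312 > 23806.00 → outlier.
All remaining values lie within [-1510.00, 23806.00].

24261, 26312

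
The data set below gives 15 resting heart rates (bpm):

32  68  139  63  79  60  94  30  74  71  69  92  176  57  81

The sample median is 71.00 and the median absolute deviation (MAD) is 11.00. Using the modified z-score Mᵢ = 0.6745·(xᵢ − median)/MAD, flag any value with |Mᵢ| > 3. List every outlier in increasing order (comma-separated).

|Mᵢ| > 3 ⇔ |xᵢ − 71.00| > 3·11.00/0.6745 = 48.93.
So outliers lie outside [22.07, 119.93].
139: M = 4.17 → outlier.
176: M = 6.44 → outlier.

139, 176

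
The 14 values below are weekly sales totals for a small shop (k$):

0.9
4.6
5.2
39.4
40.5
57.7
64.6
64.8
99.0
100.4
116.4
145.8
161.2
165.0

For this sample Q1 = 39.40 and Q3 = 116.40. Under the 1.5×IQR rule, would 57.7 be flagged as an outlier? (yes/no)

no

IQR = Q3 − Q1 = 116.40 − 39.40 = 77.00.
Lower fence = Q1 − 1.5·IQR = 39.40 − 115.50 = -76.10.
Upper fence = Q3 + 1.5·IQR = 116.40 + 115.50 = 231.90.
57.7 lies within [-76.10, 231.90].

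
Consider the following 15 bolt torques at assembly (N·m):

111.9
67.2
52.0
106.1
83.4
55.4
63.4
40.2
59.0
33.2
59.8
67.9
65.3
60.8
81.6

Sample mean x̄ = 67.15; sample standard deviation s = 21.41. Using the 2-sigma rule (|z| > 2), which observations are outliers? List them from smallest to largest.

Cutoffs at x̄ ± 2s: 67.15 ± 2·21.41 = [24.33, 109.97].
111.9: z = 2.09, |z| > 2 → outlier.
Every other value lies within [24.33, 109.97].

111.9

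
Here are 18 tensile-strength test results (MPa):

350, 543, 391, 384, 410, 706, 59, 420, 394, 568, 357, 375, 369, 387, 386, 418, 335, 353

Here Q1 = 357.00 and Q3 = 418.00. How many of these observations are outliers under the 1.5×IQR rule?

4

IQR = 61.00; fences at 357.00 − 91.50 = 265.50 and 418.00 + 91.50 = 509.50.
Outside the cutoffs: 59, 543, 568, 706.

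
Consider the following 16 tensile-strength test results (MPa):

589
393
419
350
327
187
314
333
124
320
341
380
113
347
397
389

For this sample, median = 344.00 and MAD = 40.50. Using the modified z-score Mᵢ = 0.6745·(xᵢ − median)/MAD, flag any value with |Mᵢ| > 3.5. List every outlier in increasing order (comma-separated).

|Mᵢ| > 3.5 ⇔ |xᵢ − 344.00| > 3.5·40.50/0.6745 = 210.16.
So outliers lie outside [133.84, 554.16].
113: M = -3.85 → outlier.
124: M = -3.66 → outlier.
589: M = 4.08 → outlier.

113, 124, 589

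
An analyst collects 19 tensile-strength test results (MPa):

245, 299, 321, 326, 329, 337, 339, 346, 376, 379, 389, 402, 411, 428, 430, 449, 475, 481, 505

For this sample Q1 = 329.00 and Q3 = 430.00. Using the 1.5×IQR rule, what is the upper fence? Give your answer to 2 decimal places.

581.50

IQR = Q3 − Q1 = 430.00 − 329.00 = 101.00.
Lower fence = Q1 − 1.5·IQR = 329.00 − 151.50 = 177.50.
Upper fence = Q3 + 1.5·IQR = 430.00 + 151.50 = 581.50.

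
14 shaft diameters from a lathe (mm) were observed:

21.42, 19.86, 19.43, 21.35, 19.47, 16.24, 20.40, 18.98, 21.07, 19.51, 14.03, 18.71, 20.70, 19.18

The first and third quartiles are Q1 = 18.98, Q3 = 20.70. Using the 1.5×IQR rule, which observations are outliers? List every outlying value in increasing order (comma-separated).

IQR = Q3 − Q1 = 20.70 − 18.98 = 1.72.
Lower fence = Q1 − 1.5·IQR = 18.98 − 2.58 = 16.40.
Upper fence = Q3 + 1.5·IQR = 20.70 + 2.58 = 23.28.
14.03 < 16.40 → outlier.
16.24 < 16.40 → outlier.
All remaining values lie within [16.40, 23.28].

14.03, 16.24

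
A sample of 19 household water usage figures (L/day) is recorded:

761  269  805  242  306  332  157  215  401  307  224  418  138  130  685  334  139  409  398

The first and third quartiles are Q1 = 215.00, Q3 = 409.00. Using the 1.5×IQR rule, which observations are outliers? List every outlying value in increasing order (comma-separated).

761, 805

IQR = Q3 − Q1 = 409.00 − 215.00 = 194.00.
Lower fence = Q1 − 1.5·IQR = 215.00 − 291.00 = -76.00.
Upper fence = Q3 + 1.5·IQR = 409.00 + 291.00 = 700.00.
761 > 700.00 → outlier.
805 > 700.00 → outlier.
All remaining values lie within [-76.00, 700.00].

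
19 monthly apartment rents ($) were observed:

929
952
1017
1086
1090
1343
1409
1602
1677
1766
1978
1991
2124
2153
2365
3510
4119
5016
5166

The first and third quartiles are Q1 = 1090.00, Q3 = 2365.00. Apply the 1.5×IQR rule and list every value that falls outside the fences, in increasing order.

IQR = Q3 − Q1 = 2365.00 − 1090.00 = 1275.00.
Lower fence = Q1 − 1.5·IQR = 1090.00 − 1912.50 = -822.50.
Upper fence = Q3 + 1.5·IQR = 2365.00 + 1912.50 = 4277.50.
5016 > 4277.50 → outlier.
5166 > 4277.50 → outlier.
All remaining values lie within [-822.50, 4277.50].

5016, 5166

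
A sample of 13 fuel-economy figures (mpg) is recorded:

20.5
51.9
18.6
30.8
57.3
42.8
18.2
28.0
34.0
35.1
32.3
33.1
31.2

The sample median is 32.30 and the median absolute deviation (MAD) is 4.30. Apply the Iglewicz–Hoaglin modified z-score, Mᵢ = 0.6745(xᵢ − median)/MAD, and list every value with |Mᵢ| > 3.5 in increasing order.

|Mᵢ| > 3.5 ⇔ |xᵢ − 32.30| > 3.5·4.30/0.6745 = 22.31.
So outliers lie outside [9.99, 54.61].
57.3: M = 3.92 → outlier.

57.3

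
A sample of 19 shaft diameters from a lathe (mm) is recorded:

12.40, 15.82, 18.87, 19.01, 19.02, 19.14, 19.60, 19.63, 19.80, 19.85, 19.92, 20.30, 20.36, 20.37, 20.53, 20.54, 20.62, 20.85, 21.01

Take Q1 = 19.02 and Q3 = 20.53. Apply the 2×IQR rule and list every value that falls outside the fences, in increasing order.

IQR = Q3 − Q1 = 20.53 − 19.02 = 1.51.
Lower fence = Q1 − 2·IQR = 19.02 − 3.02 = 16.00.
Upper fence = Q3 + 2·IQR = 20.53 + 3.02 = 23.55.
12.40 < 16.00 → outlier.
15.82 < 16.00 → outlier.
All remaining values lie within [16.00, 23.55].

12.40, 15.82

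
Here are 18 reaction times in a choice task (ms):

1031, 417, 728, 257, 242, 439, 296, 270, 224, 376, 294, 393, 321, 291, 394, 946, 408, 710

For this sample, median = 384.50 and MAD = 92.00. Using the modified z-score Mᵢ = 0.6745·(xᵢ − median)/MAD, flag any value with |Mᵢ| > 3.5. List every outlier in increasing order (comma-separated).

|Mᵢ| > 3.5 ⇔ |xᵢ − 384.50| > 3.5·92.00/0.6745 = 477.39.
So outliers lie outside [-92.89, 861.89].
946: M = 4.12 → outlier.
1031: M = 4.74 → outlier.

946, 1031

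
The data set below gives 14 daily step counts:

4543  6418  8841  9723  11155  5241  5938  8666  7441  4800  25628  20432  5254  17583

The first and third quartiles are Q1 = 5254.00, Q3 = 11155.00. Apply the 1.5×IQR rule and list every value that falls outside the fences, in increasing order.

IQR = Q3 − Q1 = 11155.00 − 5254.00 = 5901.00.
Lower fence = Q1 − 1.5·IQR = 5254.00 − 8851.50 = -3597.50.
Upper fence = Q3 + 1.5·IQR = 11155.00 + 8851.50 = 20006.50.
20432 > 20006.50 → outlier.
25628 > 20006.50 → outlier.
All remaining values lie within [-3597.50, 20006.50].

20432, 25628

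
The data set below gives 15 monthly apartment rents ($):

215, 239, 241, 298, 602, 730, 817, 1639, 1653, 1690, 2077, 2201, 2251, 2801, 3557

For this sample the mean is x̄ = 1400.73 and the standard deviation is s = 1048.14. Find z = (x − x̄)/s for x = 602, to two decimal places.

-0.76

z = (602 − 1400.73) / 1048.14 = -0.76.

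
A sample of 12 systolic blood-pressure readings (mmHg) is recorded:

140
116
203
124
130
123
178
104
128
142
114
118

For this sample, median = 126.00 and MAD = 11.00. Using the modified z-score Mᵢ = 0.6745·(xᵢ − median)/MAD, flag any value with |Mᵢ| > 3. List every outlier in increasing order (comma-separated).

178, 203

|Mᵢ| > 3 ⇔ |xᵢ − 126.00| > 3·11.00/0.6745 = 48.93.
So outliers lie outside [77.07, 174.93].
178: M = 3.19 → outlier.
203: M = 4.72 → outlier.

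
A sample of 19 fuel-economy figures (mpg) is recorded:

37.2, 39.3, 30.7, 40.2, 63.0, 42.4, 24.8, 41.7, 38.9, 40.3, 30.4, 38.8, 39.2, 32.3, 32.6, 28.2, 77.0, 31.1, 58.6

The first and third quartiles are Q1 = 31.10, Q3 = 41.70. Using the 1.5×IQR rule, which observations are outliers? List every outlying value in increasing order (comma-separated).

58.6, 63.0, 77.0

IQR = Q3 − Q1 = 41.70 − 31.10 = 10.60.
Lower fence = Q1 − 1.5·IQR = 31.10 − 15.90 = 15.20.
Upper fence = Q3 + 1.5·IQR = 41.70 + 15.90 = 57.60.
58.6 > 57.60 → outlier.
63.0 > 57.60 → outlier.
77.0 > 57.60 → outlier.
All remaining values lie within [15.20, 57.60].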